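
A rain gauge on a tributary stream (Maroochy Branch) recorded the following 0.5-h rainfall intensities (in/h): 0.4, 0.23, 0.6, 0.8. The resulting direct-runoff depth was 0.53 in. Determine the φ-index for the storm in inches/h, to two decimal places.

Only the 3 blocks with intensity above φ contribute runoff: 0.4, 0.6, 0.8 in/h.
Σ(I−φ)·Δt = d  ⇒  (0.4+0.6+0.8 − 3φ)·0.5 = 0.53
φ = (1.800 − 0.53/0.5) / 3 = 0.25 in/h.

φ ≈ 0.25 in/h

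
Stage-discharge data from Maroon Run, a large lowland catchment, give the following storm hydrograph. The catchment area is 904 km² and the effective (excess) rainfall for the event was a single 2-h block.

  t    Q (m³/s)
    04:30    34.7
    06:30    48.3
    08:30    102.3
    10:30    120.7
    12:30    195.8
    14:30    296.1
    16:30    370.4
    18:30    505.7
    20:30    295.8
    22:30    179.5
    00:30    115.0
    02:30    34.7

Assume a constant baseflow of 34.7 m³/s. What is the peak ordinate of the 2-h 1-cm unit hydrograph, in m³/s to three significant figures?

Direct runoff: 0.0, 13.6, 67.6, 86.0, 161.1, 261.4, 335.7, 471.0, 261.1, 144.8, 80.3, 0.0 m³/s; ΣQ_DR = 1883 m³/s, peak = 471.0 m³/s.
Runoff depth d = ΣQ_DR·Δt / A = 1883 × 7200 / (904 km²) = 14.99 mm.
The 1-cm UH is the DRH scaled by (10 mm)/d, so U_p = 471.0 × 10/14.99 = 314 m³/s.

U_p ≈ 314 m³/s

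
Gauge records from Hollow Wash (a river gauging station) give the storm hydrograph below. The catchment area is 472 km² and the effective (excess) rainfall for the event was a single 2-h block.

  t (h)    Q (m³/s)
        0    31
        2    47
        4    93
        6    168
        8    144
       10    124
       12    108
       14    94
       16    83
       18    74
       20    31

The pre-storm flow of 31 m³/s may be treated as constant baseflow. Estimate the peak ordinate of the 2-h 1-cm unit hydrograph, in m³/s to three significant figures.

Direct runoff: 0.0, 16.0, 62.0, 137.0, 113.0, 93.0, 77.0, 63.0, 52.0, 43.0, 0.0 m³/s; ΣQ_DR = 656.0 m³/s, peak = 137.0 m³/s.
Runoff depth d = ΣQ_DR·Δt / A = 656.0 × 7200 / (472 km²) = 10.01 mm.
The 1-cm UH is the DRH scaled by (10 mm)/d, so U_p = 137.0 × 10/10.01 = 137 m³/s.

U_p ≈ 137 m³/s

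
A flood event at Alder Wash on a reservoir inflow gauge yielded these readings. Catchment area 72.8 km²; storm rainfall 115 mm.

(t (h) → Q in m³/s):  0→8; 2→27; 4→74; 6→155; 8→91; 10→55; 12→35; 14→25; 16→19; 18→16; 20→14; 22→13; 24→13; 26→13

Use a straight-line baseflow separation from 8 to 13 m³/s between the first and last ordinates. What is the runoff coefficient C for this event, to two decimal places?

ΣQ_DR = 411.0 m³/s; V = ΣQ_DR·Δt = 2.959 × 10^6 m³.
Runoff depth d = V / A = 40.65 mm.
C = d / P = 40.65 / 115 = 0.35.

C ≈ 0.35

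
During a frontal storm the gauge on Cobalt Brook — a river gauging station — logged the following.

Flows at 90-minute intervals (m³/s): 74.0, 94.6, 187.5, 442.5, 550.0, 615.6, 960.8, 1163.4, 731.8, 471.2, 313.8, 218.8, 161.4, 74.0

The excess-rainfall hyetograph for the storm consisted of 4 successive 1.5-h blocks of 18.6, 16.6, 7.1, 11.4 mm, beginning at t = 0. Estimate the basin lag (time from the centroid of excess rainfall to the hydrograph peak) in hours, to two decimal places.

t_L ≈ 7.93 h

Centroid of excess rainfall: t_c = Σ P_i·t̄_i / ΣP_i = 2.5656 h (block centres at 0.75, 2.25, 3.75, 5.25 h).
Hydrograph peak occurs at t = 10.5 h, so basin lag t_L = 10.5 − 2.5656 = 7.93 h.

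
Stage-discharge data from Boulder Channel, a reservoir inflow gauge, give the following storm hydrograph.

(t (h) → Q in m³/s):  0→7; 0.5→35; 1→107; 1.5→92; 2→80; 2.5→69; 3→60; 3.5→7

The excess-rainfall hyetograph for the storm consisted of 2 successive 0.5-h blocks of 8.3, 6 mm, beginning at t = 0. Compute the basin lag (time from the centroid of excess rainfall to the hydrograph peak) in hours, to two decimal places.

Centroid of excess rainfall: t_c = Σ P_i·t̄_i / ΣP_i = 0.4598 h (block centres at 0.25, 0.75 h).
Hydrograph peak occurs at t = 1 h, so basin lag t_L = 1 − 0.4598 = 0.54 h.

t_L ≈ 0.54 h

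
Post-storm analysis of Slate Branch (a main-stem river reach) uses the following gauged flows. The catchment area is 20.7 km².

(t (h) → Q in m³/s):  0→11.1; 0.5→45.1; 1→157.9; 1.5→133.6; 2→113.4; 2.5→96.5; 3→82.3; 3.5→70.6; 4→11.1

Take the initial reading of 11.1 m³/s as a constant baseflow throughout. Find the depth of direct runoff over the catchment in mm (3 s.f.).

Direct runoff: 0.0, 34.0, 146.8, 122.5, 102.3, 85.4, 71.2, 59.5, 0.0 m³/s; ΣQ_DR = 621.7 m³/s.
V = ΣQ_DR · Δt = 621.7 × 1800 s = 1.119 × 10^6 m³.
Over A = 20.7 km², depth = V / A = 54.1 mm.

d ≈ 54.1 mm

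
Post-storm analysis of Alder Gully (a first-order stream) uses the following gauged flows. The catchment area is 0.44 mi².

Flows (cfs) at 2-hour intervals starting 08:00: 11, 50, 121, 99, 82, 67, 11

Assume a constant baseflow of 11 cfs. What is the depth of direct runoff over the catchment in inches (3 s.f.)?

Direct runoff: 0.0, 39.0, 110.0, 88.0, 71.0, 56.0, 0.0 cfs; ΣQ_DR = 364.0 cfs.
V = ΣQ_DR · Δt = 364.0 × 7200 s = 2.621 × 10^6 ft³.
Over A = 0.44 mi², depth = V / A = 2.56 in.

d ≈ 2.56 in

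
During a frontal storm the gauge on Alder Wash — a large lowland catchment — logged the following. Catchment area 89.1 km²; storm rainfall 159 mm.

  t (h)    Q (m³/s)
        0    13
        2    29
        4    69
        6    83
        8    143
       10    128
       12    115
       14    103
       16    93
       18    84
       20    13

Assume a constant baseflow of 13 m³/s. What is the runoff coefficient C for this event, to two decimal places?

C ≈ 0.37

ΣQ_DR = 730.0 m³/s; V = ΣQ_DR·Δt = 5.256 × 10^6 m³.
Runoff depth d = V / A = 58.99 mm.
C = d / P = 58.99 / 159 = 0.37.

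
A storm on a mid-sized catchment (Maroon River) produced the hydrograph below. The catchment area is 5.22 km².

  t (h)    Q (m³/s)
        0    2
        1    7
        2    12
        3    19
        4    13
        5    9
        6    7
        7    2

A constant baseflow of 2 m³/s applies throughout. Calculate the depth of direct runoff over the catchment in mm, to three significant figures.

Direct runoff: 0.0, 5.0, 10.0, 17.0, 11.0, 7.0, 5.0, 0.0 m³/s; ΣQ_DR = 55.00 m³/s.
V = ΣQ_DR · Δt = 55.00 × 3600 s = 1.980 × 10^5 m³.
Over A = 5.22 km², depth = V / A = 37.9 mm.

d ≈ 37.9 mm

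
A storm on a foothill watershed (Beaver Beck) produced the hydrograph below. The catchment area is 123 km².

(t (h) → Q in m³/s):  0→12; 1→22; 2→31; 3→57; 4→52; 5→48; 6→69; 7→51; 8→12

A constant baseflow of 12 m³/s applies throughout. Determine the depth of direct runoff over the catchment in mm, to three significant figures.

Direct runoff: 0.0, 10.0, 19.0, 45.0, 40.0, 36.0, 57.0, 39.0, 0.0 m³/s; ΣQ_DR = 246.0 m³/s.
V = ΣQ_DR · Δt = 246.0 × 3600 s = 8.856 × 10^5 m³.
Over A = 123 km², depth = V / A = 7.20 mm.

d ≈ 7.20 mm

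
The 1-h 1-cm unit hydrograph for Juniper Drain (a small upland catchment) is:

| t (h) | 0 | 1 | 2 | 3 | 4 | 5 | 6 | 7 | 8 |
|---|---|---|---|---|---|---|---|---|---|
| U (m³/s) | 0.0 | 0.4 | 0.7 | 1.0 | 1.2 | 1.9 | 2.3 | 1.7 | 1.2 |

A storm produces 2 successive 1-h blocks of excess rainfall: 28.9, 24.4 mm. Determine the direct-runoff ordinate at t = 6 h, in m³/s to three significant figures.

Q ≈ 11.3 m³/s

By discrete convolution, Q_j = Σ (P_i / 10 mm) · U_{j−i}.
At t = 6 h (j=6): Q = (28.9/10)·2.3 + (24.4/10)·1.9 = 11.3 m³/s.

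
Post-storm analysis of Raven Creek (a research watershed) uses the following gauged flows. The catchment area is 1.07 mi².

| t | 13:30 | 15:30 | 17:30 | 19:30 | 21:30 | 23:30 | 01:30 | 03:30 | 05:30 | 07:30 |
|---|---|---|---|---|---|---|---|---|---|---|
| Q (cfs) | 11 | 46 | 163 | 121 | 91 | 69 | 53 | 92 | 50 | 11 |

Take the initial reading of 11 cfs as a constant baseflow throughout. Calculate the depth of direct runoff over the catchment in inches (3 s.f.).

d ≈ 1.73 in

Direct runoff: 0.0, 35.0, 152.0, 110.0, 80.0, 58.0, 42.0, 81.0, 39.0, 0.0 cfs; ΣQ_DR = 597.0 cfs.
V = ΣQ_DR · Δt = 597.0 × 7200 s = 4.298 × 10^6 ft³.
Over A = 1.07 mi², depth = V / A = 1.73 in.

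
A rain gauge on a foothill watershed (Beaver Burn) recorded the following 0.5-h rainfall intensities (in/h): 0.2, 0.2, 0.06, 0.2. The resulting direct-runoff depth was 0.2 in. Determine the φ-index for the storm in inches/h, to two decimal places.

φ ≈ 0.07 in/h

Only the 3 blocks with intensity above φ contribute runoff: 0.2, 0.2, 0.2 in/h.
Σ(I−φ)·Δt = d  ⇒  (0.2+0.2+0.2 − 3φ)·0.5 = 0.2
φ = (0.6000 − 0.2/0.5) / 3 = 0.07 in/h.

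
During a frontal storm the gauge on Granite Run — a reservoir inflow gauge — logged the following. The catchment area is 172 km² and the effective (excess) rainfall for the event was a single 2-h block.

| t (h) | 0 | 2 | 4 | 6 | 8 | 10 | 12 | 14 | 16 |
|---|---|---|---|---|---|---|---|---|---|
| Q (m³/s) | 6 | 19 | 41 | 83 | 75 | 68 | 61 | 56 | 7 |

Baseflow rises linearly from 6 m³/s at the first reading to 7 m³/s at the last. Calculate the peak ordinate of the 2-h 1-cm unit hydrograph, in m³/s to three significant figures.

U_p ≈ 51.2 m³/s

Direct runoff: 0.00, 12.88, 34.75, 76.62, 68.50, 61.38, 54.25, 49.12, 0.00 m³/s; ΣQ_DR = 357.5 m³/s, peak = 76.62 m³/s.
Runoff depth d = ΣQ_DR·Δt / A = 357.5 × 7200 / (172 km²) = 14.97 mm.
The 1-cm UH is the DRH scaled by (10 mm)/d, so U_p = 76.62 × 10/14.97 = 51.2 m³/s.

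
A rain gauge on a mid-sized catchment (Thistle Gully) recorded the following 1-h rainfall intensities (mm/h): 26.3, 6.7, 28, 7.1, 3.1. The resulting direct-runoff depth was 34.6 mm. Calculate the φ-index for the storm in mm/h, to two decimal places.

Only the 2 blocks with intensity above φ contribute runoff: 26.3, 28 mm/h.
Σ(I−φ)·Δt = d  ⇒  (26.3+28 − 2φ)·1 = 34.6
φ = (54.30 − 34.6/1) / 2 = 9.85 mm/h.

φ ≈ 9.85 mm/h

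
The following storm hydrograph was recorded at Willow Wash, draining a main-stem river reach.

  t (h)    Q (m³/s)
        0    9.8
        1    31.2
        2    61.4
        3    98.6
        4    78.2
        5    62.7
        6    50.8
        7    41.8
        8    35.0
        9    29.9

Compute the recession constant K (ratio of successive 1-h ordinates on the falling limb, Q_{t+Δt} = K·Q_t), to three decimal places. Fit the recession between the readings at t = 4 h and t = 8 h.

Using the recession-limb readings at t = 4 h and t = 8 h: Q falls from 78.2 to 35.0 m³/s over 4 intervals.
K = (Q₂/Q₁)^(1/4) = (35.0/78.2)^(1/4) = 0.818.

K ≈ 0.818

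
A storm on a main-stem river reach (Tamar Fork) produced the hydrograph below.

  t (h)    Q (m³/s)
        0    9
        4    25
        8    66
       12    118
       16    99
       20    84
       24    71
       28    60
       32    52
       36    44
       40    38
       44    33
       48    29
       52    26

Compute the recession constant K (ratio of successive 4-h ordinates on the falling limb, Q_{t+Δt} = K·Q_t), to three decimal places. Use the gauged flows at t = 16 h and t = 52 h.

K ≈ 0.862

Using the recession-limb readings at t = 16 h and t = 52 h: Q falls from 99 to 26 m³/s over 9 intervals.
K = (Q₂/Q₁)^(1/9) = (26/99)^(1/9) = 0.862.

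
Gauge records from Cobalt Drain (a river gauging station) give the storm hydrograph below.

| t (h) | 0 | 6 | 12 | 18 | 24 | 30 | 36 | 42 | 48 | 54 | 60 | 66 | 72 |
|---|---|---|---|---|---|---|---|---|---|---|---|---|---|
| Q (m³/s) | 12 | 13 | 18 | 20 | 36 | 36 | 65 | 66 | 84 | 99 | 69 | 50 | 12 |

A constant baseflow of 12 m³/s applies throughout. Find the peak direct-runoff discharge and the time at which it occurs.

Q_p = 87.0 m³/s at t = 54 h

Subtracting baseflow gives direct-runoff ordinates: 0.0, 1.0, 6.0, 8.0, 24.0, 24.0, 53.0, 54.0, 72.0, 87.0, 57.0, 38.0, 0.0 m³/s.
The maximum is 87.0 m³/s, occurring at the reading for t = 54 h.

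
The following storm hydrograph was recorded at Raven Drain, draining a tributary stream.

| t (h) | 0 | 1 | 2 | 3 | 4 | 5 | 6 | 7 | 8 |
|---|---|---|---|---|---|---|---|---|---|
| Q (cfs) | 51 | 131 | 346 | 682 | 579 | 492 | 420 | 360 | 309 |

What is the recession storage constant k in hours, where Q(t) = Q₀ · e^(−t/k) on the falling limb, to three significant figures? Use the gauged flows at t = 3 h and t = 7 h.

k ≈ 6.26 h

On the falling limb, Q drops from 682 to 360 cfs between t = 3 h and t = 7 h (Δt = 4 h).
k = −Δt / ln(Q₂/Q₁) = −4 / ln(360/682) = 6.26 h.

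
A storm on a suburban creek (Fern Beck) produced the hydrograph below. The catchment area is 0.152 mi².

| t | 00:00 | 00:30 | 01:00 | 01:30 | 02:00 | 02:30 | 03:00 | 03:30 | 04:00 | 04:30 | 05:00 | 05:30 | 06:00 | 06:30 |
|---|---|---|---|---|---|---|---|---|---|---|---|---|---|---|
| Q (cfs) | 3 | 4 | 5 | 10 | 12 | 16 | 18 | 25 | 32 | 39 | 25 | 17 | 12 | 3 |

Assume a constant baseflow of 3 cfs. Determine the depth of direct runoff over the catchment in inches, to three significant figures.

d ≈ 0.912 in

Direct runoff: 0.0, 1.0, 2.0, 7.0, 9.0, 13.0, 15.0, 22.0, 29.0, 36.0, 22.0, 14.0, 9.0, 0.0 cfs; ΣQ_DR = 179.0 cfs.
V = ΣQ_DR · Δt = 179.0 × 1800 s = 3.222 × 10^5 ft³.
Over A = 0.152 mi², depth = V / A = 0.912 in.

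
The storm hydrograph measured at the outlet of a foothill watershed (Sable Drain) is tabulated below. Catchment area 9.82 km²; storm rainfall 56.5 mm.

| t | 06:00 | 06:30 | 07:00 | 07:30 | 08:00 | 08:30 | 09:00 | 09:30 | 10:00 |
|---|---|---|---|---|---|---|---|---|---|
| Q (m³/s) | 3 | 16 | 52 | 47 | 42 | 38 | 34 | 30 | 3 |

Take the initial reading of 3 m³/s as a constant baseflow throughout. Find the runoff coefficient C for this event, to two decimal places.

ΣQ_DR = 238.0 m³/s; V = ΣQ_DR·Δt = 4.284 × 10^5 m³.
Runoff depth d = V / A = 43.63 mm.
C = d / P = 43.63 / 56.5 = 0.77.

C ≈ 0.77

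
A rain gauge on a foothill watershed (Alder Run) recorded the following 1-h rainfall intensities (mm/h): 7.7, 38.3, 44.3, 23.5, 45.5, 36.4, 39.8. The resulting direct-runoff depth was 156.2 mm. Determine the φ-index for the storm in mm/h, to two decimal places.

Only the 6 blocks with intensity above φ contribute runoff: 38.3, 44.3, 23.5, 45.5, 36.4, 39.8 mm/h.
Σ(I−φ)·Δt = d  ⇒  (38.3+44.3+23.5+45.5+36.4+39.8 − 6φ)·1 = 156.2
φ = (227.8 − 156.2/1) / 6 = 11.93 mm/h.

φ ≈ 11.93 mm/h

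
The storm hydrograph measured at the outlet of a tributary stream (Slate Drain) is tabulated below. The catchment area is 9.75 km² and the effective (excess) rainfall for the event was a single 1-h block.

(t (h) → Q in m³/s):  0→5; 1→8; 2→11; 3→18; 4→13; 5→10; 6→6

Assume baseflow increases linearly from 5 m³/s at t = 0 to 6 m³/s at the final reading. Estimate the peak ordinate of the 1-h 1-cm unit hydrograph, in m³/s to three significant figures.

U_p ≈ 10.4 m³/s

Direct runoff: 0.00, 2.83, 5.67, 12.50, 7.33, 4.17, 0.00 m³/s; ΣQ_DR = 32.50 m³/s, peak = 12.50 m³/s.
Runoff depth d = ΣQ_DR·Δt / A = 32.50 × 3600 / (9.75 km²) = 12.00 mm.
The 1-cm UH is the DRH scaled by (10 mm)/d, so U_p = 12.50 × 10/12.00 = 10.4 m³/s.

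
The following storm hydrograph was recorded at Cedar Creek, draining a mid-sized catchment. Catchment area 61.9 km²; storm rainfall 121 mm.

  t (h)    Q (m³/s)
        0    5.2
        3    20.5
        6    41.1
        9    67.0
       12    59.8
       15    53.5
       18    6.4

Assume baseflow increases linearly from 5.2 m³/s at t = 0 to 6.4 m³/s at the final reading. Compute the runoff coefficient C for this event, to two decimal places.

ΣQ_DR = 212.9 m³/s; V = ΣQ_DR·Δt = 2.299 × 10^6 m³.
Runoff depth d = V / A = 37.15 mm.
C = d / P = 37.15 / 121 = 0.31.

C ≈ 0.31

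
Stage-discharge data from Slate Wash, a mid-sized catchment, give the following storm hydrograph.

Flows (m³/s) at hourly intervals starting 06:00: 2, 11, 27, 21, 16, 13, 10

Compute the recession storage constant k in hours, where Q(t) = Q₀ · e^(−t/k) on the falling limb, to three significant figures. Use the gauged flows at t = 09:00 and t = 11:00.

k ≈ 4.17 h

On the falling limb, Q drops from 21 to 13 m³/s between t = 09:00 and t = 11:00 (Δt = 2 h).
k = −Δt / ln(Q₂/Q₁) = −2 / ln(13/21) = 4.17 h.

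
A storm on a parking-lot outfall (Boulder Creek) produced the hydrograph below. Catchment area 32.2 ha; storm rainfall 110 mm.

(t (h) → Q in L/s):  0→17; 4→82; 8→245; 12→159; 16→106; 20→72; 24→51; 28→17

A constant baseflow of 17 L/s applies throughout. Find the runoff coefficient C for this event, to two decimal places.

C ≈ 0.25

ΣQ_DR = 613.0 L/s; V = ΣQ_DR·Δt = 8.827 × 10^6 L.
Runoff depth d = V / A = 27.41 mm.
C = d / P = 27.41 / 110 = 0.25.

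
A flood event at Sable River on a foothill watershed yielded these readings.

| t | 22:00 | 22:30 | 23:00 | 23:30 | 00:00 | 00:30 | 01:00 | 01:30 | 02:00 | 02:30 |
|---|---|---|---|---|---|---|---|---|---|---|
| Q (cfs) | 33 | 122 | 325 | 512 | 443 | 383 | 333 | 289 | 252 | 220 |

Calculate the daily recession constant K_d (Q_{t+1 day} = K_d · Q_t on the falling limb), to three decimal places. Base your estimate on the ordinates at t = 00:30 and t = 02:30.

K_d ≈ 0.001

Between t = 00:30 and t = 02:30 the flow falls from 383 to 220 cfs over 4×0.5 h = 2 h.
Per-interval ratio K = (220/383)^(1/4) = 0.8706; K_d = K^(24/0.5) = 0.001.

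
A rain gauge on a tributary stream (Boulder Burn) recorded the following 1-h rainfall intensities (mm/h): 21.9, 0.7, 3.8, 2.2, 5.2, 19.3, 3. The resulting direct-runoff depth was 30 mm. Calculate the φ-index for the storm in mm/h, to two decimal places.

Only the 2 blocks with intensity above φ contribute runoff: 21.9, 19.3 mm/h.
Σ(I−φ)·Δt = d  ⇒  (21.9+19.3 − 2φ)·1 = 30
φ = (41.20 − 30/1) / 2 = 5.60 mm/h.

φ ≈ 5.60 mm/h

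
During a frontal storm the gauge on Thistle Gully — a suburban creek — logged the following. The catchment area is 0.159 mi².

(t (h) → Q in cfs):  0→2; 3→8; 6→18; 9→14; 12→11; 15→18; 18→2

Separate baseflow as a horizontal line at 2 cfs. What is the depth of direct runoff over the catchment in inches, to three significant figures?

Direct runoff: 0.0, 6.0, 16.0, 12.0, 9.0, 16.0, 0.0 cfs; ΣQ_DR = 59.00 cfs.
V = ΣQ_DR · Δt = 59.00 × 10800 s = 6.372 × 10^5 ft³.
Over A = 0.159 mi², depth = V / A = 1.73 in.

d ≈ 1.73 in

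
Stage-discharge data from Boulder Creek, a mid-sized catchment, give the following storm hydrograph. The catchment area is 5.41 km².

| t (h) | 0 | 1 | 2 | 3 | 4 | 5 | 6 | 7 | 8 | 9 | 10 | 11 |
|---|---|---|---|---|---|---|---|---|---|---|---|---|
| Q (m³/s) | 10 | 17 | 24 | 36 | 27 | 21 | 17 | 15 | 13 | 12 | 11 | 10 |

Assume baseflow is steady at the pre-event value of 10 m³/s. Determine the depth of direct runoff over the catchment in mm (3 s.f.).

d ≈ 61.9 mm

Direct runoff: 0.0, 7.0, 14.0, 26.0, 17.0, 11.0, 7.0, 5.0, 3.0, 2.0, 1.0, 0.0 m³/s; ΣQ_DR = 93.00 m³/s.
V = ΣQ_DR · Δt = 93.00 × 3600 s = 3.348 × 10^5 m³.
Over A = 5.41 km², depth = V / A = 61.9 mm.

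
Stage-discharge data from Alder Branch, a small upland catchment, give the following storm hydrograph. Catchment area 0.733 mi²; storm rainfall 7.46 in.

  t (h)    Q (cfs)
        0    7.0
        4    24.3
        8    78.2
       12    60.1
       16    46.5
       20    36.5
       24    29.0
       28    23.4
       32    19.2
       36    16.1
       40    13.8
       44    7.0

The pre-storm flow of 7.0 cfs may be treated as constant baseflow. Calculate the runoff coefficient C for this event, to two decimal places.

C ≈ 0.31

ΣQ_DR = 277.1 cfs; V = ΣQ_DR·Δt = 3.990 × 10^6 ft³.
Runoff depth d = V / A = 2.343 in.
C = d / P = 2.343 / 7.46 = 0.31.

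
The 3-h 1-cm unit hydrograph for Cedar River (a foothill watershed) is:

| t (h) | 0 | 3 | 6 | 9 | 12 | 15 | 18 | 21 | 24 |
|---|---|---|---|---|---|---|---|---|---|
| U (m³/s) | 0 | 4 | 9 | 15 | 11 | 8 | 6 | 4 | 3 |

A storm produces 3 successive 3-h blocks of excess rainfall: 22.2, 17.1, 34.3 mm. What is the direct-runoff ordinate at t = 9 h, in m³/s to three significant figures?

Q ≈ 62.4 m³/s

By discrete convolution, Q_j = Σ (P_i / 10 mm) · U_{j−i}.
At t = 9 h (j=3): Q = (22.2/10)·15 + (17.1/10)·9 + (34.3/10)·4 = 62.4 m³/s.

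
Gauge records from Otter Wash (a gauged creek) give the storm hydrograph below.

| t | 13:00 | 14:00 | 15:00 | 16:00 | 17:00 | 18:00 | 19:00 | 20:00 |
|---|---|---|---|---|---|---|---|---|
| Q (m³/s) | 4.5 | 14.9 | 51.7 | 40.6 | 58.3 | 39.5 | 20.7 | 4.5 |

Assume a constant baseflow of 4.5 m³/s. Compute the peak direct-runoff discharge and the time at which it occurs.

Q_p = 53.8 m³/s at t = 17:00

Subtracting baseflow gives direct-runoff ordinates: 0.0, 10.4, 47.2, 36.1, 53.8, 35.0, 16.2, 0.0 m³/s.
The maximum is 53.8 m³/s, occurring at the reading for t = 17:00.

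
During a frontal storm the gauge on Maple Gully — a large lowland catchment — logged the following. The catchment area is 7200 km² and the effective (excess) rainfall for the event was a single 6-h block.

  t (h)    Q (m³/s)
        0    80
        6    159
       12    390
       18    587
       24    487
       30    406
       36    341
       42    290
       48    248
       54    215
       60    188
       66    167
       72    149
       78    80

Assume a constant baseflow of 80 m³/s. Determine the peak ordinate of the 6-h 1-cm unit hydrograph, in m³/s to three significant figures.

U_p ≈ 634 m³/s

Direct runoff: 0.0, 79.0, 310.0, 507.0, 407.0, 326.0, 261.0, 210.0, 168.0, 135.0, 108.0, 87.0, 69.0, 0.0 m³/s; ΣQ_DR = 2667 m³/s, peak = 507.0 m³/s.
Runoff depth d = ΣQ_DR·Δt / A = 2667 × 21600 / (7200 km²) = 8.001 mm.
The 1-cm UH is the DRH scaled by (10 mm)/d, so U_p = 507.0 × 10/8.001 = 634 m³/s.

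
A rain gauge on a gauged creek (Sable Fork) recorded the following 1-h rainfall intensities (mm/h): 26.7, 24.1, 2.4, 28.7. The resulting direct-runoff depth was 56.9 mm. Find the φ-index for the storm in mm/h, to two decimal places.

Only the 3 blocks with intensity above φ contribute runoff: 26.7, 24.1, 28.7 mm/h.
Σ(I−φ)·Δt = d  ⇒  (26.7+24.1+28.7 − 3φ)·1 = 56.9
φ = (79.50 − 56.9/1) / 3 = 7.53 mm/h.

φ ≈ 7.53 mm/h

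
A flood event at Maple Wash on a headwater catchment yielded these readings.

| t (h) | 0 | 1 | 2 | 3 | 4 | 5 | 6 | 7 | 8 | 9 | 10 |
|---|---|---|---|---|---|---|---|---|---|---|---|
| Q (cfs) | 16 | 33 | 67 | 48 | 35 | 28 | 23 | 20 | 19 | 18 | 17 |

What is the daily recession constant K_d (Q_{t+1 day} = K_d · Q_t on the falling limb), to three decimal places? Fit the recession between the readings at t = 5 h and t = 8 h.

Between t = 5 h and t = 8 h the flow falls from 28 to 19 cfs over 3×1 h = 3 h.
Per-interval ratio K = (19/28)^(1/3) = 0.8787; K_d = K^(24/1) = 0.045.

K_d ≈ 0.045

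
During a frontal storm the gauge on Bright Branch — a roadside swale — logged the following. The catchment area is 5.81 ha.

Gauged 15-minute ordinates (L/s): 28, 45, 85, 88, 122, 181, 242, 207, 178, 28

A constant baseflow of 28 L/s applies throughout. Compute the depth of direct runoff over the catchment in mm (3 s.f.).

Direct runoff: 0.0, 17.0, 57.0, 60.0, 94.0, 153.0, 214.0, 179.0, 150.0, 0.0 L/s; ΣQ_DR = 924.0 L/s.
V = ΣQ_DR · Δt = 924.0 × 900 s = 8.316 × 10^5 L.
Over A = 5.81 ha, depth = V / A = 14.3 mm.

d ≈ 14.3 mm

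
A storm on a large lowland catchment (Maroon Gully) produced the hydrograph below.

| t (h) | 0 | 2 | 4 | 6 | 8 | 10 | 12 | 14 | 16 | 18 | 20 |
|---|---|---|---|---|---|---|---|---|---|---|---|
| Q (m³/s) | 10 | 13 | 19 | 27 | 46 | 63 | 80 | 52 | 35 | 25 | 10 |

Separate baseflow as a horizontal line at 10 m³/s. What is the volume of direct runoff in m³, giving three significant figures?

V ≈ 1.94 × 10^6 m³

Direct-runoff ordinates (Q − Q_b): 0.0, 3.0, 9.0, 17.0, 36.0, 53.0, 70.0, 42.0, 25.0, 15.0, 0.0 m³/s.
ΣQ_DR = 270.0 m³/s.
With Δt = 2 h = 7200 s, V = ΣQ_DR · Δt = 270.0 × 7200 = 1.94 × 10^6 m³.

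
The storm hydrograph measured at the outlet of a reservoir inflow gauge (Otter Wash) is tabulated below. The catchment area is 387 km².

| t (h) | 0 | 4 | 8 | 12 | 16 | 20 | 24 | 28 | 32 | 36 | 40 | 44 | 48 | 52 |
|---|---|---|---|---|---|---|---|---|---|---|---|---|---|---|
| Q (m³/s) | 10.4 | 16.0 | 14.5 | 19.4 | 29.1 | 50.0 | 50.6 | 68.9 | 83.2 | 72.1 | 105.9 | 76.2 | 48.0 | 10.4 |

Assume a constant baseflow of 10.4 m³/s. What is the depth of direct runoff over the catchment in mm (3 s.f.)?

Direct runoff: 0.0, 5.6, 4.1, 9.0, 18.7, 39.6, 40.2, 58.5, 72.8, 61.7, 95.5, 65.8, 37.6, 0.0 m³/s; ΣQ_DR = 509.1 m³/s.
V = ΣQ_DR · Δt = 509.1 × 14400 s = 7.331 × 10^6 m³.
Over A = 387 km², depth = V / A = 18.9 mm.

d ≈ 18.9 mm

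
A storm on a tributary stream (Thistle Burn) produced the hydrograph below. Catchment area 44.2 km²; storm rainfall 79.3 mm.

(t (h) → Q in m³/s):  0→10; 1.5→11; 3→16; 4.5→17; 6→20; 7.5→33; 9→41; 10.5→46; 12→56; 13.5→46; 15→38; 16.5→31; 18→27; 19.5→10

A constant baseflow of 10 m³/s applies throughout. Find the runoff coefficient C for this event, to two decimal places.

ΣQ_DR = 262.0 m³/s; V = ΣQ_DR·Δt = 1.415 × 10^6 m³.
Runoff depth d = V / A = 32.01 mm.
C = d / P = 32.01 / 79.3 = 0.40.

C ≈ 0.40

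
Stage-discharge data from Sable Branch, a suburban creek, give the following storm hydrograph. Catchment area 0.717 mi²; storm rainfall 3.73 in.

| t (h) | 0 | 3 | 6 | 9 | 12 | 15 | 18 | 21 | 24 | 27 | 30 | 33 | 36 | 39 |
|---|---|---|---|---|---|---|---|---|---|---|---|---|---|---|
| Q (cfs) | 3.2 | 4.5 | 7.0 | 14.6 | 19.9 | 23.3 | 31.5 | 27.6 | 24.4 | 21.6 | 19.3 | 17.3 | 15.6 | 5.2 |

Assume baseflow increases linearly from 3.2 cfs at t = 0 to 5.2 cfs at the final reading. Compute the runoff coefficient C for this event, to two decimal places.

C ≈ 0.31

ΣQ_DR = 176.2 cfs; V = ΣQ_DR·Δt = 1.903 × 10^6 ft³.
Runoff depth d = V / A = 1.142 in.
C = d / P = 1.142 / 3.73 = 0.31.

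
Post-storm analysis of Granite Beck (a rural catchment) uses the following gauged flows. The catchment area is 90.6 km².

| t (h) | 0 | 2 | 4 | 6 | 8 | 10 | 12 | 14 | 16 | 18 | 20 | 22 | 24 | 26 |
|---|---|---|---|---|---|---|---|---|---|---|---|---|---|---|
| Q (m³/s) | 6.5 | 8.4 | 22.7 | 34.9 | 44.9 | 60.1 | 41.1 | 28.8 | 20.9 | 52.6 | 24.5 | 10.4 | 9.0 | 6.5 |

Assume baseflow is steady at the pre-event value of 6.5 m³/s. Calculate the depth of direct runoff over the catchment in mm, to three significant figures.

Direct runoff: 0.0, 1.9, 16.2, 28.4, 38.4, 53.6, 34.6, 22.3, 14.4, 46.1, 18.0, 3.9, 2.5, 0.0 m³/s; ΣQ_DR = 280.3 m³/s.
V = ΣQ_DR · Δt = 280.3 × 7200 s = 2.018 × 10^6 m³.
Over A = 90.6 km², depth = V / A = 22.3 mm.

d ≈ 22.3 mm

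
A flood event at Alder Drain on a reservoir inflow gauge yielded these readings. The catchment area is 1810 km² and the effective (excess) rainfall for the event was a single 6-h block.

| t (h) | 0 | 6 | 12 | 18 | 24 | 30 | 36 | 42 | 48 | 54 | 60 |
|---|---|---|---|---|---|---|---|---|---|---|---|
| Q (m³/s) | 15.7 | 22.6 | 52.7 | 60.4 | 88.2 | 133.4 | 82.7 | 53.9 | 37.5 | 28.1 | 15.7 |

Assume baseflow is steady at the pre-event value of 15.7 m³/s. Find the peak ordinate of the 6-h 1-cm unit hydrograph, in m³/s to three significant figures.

U_p ≈ 236 m³/s

Direct runoff: 0.0, 6.9, 37.0, 44.7, 72.5, 117.7, 67.0, 38.2, 21.8, 12.4, 0.0 m³/s; ΣQ_DR = 418.2 m³/s, peak = 117.7 m³/s.
Runoff depth d = ΣQ_DR·Δt / A = 418.2 × 21600 / (1810 km²) = 4.991 mm.
The 1-cm UH is the DRH scaled by (10 mm)/d, so U_p = 117.7 × 10/4.991 = 236 m³/s.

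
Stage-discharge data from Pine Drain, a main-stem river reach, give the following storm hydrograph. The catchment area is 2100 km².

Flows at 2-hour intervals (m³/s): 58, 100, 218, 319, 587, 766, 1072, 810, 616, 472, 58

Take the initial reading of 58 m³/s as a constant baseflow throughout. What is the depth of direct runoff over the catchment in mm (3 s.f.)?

Direct runoff: 0.0, 42.0, 160.0, 261.0, 529.0, 708.0, 1014.0, 752.0, 558.0, 414.0, 0.0 m³/s; ΣQ_DR = 4438 m³/s.
V = ΣQ_DR · Δt = 4438 × 7200 s = 3.195 × 10^7 m³.
Over A = 2100 km², depth = V / A = 15.2 mm.

d ≈ 15.2 mm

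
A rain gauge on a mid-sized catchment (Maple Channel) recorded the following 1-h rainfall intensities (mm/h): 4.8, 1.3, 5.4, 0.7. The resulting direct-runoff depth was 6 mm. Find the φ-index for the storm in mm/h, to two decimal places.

Only the 2 blocks with intensity above φ contribute runoff: 4.8, 5.4 mm/h.
Σ(I−φ)·Δt = d  ⇒  (4.8+5.4 − 2φ)·1 = 6
φ = (10.20 − 6/1) / 2 = 2.10 mm/h.

φ ≈ 2.10 mm/h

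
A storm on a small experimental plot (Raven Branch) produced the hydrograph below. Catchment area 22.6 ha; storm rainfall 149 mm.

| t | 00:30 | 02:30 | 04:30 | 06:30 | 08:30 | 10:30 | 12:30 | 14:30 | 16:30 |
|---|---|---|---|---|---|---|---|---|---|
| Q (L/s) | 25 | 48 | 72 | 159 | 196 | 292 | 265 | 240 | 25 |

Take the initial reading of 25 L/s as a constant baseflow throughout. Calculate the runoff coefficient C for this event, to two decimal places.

ΣQ_DR = 1097 L/s; V = ΣQ_DR·Δt = 7.898 × 10^6 L.
Runoff depth d = V / A = 34.95 mm.
C = d / P = 34.95 / 149 = 0.23.

C ≈ 0.23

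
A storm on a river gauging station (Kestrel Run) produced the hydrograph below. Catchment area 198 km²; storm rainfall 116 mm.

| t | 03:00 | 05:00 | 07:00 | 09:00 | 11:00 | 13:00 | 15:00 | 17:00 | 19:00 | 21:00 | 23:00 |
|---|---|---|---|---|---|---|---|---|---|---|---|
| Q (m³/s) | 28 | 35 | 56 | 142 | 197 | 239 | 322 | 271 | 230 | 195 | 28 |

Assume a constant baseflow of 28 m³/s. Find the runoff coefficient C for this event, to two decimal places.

C ≈ 0.45

ΣQ_DR = 1435 m³/s; V = ΣQ_DR·Δt = 1.033 × 10^7 m³.
Runoff depth d = V / A = 52.18 mm.
C = d / P = 52.18 / 116 = 0.45.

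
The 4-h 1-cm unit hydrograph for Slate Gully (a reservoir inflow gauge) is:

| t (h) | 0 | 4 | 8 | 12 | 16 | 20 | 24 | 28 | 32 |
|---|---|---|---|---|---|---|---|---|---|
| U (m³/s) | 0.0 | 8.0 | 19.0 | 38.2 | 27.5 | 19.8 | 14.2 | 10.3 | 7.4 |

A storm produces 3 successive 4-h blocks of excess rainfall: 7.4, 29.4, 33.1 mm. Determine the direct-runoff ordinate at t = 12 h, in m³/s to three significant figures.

By discrete convolution, Q_j = Σ (P_i / 10 mm) · U_{j−i}.
At t = 12 h (j=3): Q = (7.4/10)·38.2 + (29.4/10)·19.0 + (33.1/10)·8.0 = 111 m³/s.

Q ≈ 111 m³/s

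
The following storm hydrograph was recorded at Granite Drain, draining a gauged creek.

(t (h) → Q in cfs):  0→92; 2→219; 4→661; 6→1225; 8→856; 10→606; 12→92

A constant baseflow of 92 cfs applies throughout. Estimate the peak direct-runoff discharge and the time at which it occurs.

Q_p = 1133.0 cfs at t = 6 h

Subtracting baseflow gives direct-runoff ordinates: 0.0, 127.0, 569.0, 1133.0, 764.0, 514.0, 0.0 cfs.
The maximum is 1133.0 cfs, occurring at the reading for t = 6 h.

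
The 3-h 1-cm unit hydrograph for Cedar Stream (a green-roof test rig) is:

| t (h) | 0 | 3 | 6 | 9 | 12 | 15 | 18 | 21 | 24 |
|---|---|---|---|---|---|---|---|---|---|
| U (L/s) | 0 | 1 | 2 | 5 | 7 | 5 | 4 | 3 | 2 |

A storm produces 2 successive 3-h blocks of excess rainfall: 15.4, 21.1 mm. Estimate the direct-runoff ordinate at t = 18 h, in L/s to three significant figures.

Q ≈ 16.7 L/s

By discrete convolution, Q_j = Σ (P_i / 10 mm) · U_{j−i}.
At t = 18 h (j=6): Q = (15.4/10)·4 + (21.1/10)·5 = 16.7 L/s.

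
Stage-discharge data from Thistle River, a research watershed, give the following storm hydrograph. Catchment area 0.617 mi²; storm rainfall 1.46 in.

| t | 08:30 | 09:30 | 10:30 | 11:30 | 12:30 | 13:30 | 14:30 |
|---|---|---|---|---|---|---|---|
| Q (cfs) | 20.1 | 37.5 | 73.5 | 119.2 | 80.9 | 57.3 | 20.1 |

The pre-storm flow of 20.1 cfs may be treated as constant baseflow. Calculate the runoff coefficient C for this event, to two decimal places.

C ≈ 0.46

ΣQ_DR = 267.9 cfs; V = ΣQ_DR·Δt = 9.644 × 10^5 ft³.
Runoff depth d = V / A = 0.6728 in.
C = d / P = 0.6728 / 1.46 = 0.46.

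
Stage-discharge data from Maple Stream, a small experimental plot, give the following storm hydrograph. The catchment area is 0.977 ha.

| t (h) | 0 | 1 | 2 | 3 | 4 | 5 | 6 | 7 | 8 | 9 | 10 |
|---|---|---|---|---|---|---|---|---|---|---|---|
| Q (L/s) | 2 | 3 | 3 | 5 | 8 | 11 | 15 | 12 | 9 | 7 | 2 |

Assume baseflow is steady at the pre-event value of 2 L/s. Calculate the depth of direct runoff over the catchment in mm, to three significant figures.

Direct runoff: 0.0, 1.0, 1.0, 3.0, 6.0, 9.0, 13.0, 10.0, 7.0, 5.0, 0.0 L/s; ΣQ_DR = 55.00 L/s.
V = ΣQ_DR · Δt = 55.00 × 3600 s = 1.980 × 10^5 L.
Over A = 0.977 ha, depth = V / A = 20.3 mm.

d ≈ 20.3 mm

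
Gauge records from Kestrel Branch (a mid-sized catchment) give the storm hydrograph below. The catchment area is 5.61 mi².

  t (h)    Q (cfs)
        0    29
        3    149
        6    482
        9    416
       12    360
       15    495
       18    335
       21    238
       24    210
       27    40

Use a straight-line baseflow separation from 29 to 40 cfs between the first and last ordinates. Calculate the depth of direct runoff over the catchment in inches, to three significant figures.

Direct runoff: 0.00, 118.78, 450.56, 383.33, 326.11, 459.89, 298.67, 200.44, 171.22, 0.00 cfs; ΣQ_DR = 2409 cfs.
V = ΣQ_DR · Δt = 2409 × 10800 s = 2.602 × 10^7 ft³.
Over A = 5.61 mi², depth = V / A = 2.00 in.

d ≈ 2.00 in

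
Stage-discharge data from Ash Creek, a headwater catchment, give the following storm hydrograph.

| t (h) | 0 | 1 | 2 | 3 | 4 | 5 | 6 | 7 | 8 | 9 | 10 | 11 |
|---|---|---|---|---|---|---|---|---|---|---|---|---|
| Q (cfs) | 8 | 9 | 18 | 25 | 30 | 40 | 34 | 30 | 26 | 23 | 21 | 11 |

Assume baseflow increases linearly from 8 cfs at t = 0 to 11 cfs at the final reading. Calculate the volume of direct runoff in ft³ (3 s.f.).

V ≈ 5.80 × 10^5 ft³

Direct-runoff ordinates (Q − Q_b): 0.00, 0.73, 9.45, 16.18, 20.91, 30.64, 24.36, 20.09, 15.82, 12.55, 10.27, 0.00 cfs.
ΣQ_DR = 161.0 cfs.
With Δt = 1 h = 3600 s, V = ΣQ_DR · Δt = 161.0 × 3600 = 5.80 × 10^5 ft³.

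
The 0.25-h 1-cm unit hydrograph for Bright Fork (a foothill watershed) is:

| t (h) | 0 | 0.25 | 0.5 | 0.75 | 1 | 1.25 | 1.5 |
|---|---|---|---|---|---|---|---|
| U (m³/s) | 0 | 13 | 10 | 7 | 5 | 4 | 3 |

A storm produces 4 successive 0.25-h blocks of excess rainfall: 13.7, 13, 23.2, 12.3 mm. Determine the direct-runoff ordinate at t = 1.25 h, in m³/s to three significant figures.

Q ≈ 40.5 m³/s

By discrete convolution, Q_j = Σ (P_i / 10 mm) · U_{j−i}.
At t = 1.25 h (j=5): Q = (13.7/10)·4 + (13/10)·5 + (23.2/10)·7 + (12.3/10)·10 = 40.5 m³/s.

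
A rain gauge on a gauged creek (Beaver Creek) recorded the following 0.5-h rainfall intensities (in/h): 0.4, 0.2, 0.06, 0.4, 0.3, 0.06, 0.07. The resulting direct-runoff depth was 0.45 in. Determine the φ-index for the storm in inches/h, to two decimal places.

φ ≈ 0.10 in/h

Only the 4 blocks with intensity above φ contribute runoff: 0.4, 0.2, 0.4, 0.3 in/h.
Σ(I−φ)·Δt = d  ⇒  (0.4+0.2+0.4+0.3 − 4φ)·0.5 = 0.45
φ = (1.300 − 0.45/0.5) / 4 = 0.10 in/h.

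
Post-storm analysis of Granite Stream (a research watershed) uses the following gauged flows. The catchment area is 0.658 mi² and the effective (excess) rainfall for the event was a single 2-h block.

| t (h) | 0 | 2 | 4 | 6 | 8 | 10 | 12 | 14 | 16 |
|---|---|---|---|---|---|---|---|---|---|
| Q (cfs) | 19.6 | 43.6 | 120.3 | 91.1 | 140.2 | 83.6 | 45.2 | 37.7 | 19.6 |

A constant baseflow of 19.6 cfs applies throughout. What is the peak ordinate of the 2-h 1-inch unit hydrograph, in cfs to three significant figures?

U_p ≈ 60.3 cfs

Direct runoff: 0.0, 24.0, 100.7, 71.5, 120.6, 64.0, 25.6, 18.1, 0.0 cfs; ΣQ_DR = 424.5 cfs, peak = 120.6 cfs.
Runoff depth d = ΣQ_DR·Δt / A = 424.5 × 7200 / (0.658 mi²) = 1.999 in.
The 1-inch UH is the DRH scaled by (1 in)/d, so U_p = 120.6 × 1/1.999 = 60.3 cfs.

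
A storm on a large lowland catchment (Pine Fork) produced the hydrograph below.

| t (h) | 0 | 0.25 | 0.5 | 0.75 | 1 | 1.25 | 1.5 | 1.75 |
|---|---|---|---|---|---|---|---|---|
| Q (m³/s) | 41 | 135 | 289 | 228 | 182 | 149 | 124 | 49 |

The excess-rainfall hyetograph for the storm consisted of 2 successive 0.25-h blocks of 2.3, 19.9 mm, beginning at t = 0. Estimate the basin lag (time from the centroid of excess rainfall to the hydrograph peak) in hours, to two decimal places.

Centroid of excess rainfall: t_c = Σ P_i·t̄_i / ΣP_i = 0.3491 h (block centres at 0.125, 0.375 h).
Hydrograph peak occurs at t = 0.5 h, so basin lag t_L = 0.5 − 0.3491 = 0.15 h.

t_L ≈ 0.15 h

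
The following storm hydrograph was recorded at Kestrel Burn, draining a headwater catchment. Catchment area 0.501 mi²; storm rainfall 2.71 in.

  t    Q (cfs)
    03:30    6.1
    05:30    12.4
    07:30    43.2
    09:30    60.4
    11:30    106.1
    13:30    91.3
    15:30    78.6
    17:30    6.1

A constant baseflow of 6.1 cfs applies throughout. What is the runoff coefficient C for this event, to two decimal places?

C ≈ 0.81

ΣQ_DR = 355.4 cfs; V = ΣQ_DR·Δt = 2.559 × 10^6 ft³.
Runoff depth d = V / A = 2.198 in.
C = d / P = 2.198 / 2.71 = 0.81.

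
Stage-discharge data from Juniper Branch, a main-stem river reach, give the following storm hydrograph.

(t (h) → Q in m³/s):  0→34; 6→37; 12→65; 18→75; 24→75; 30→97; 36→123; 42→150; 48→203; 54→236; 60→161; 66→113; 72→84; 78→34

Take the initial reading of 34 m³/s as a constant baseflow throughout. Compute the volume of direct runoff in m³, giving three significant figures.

Direct-runoff ordinates (Q − Q_b): 0.0, 3.0, 31.0, 41.0, 41.0, 63.0, 89.0, 116.0, 169.0, 202.0, 127.0, 79.0, 50.0, 0.0 m³/s.
ΣQ_DR = 1011 m³/s.
With Δt = 6 h = 21600 s, V = ΣQ_DR · Δt = 1011 × 21600 = 2.18 × 10^7 m³.

V ≈ 2.18 × 10^7 m³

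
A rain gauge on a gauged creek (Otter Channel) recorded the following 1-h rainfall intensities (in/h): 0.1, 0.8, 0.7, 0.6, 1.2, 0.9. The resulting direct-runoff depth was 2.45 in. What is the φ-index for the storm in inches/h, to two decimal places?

φ ≈ 0.35 in/h

Only the 5 blocks with intensity above φ contribute runoff: 0.8, 0.7, 0.6, 1.2, 0.9 in/h.
Σ(I−φ)·Δt = d  ⇒  (0.8+0.7+0.6+1.2+0.9 − 5φ)·1 = 2.45
φ = (4.200 − 2.45/1) / 5 = 0.35 in/h.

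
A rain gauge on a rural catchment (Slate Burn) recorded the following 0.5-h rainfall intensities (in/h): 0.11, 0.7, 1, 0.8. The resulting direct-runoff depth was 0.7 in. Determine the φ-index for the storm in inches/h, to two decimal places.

Only the 3 blocks with intensity above φ contribute runoff: 0.7, 1, 0.8 in/h.
Σ(I−φ)·Δt = d  ⇒  (0.7+1+0.8 − 3φ)·0.5 = 0.7
φ = (2.500 − 0.7/0.5) / 3 = 0.37 in/h.

φ ≈ 0.37 in/h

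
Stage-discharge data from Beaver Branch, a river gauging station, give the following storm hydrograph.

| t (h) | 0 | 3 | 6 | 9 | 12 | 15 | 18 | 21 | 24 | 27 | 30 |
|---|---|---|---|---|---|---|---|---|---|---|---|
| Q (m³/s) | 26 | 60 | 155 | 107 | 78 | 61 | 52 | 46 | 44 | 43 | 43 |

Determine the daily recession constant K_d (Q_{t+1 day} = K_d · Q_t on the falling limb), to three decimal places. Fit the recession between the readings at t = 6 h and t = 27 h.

K_d ≈ 0.231

Between t = 6 h and t = 27 h the flow falls from 155 to 43 m³/s over 7×3 h = 21 h.
Per-interval ratio K = (43/155)^(1/7) = 0.8326; K_d = K^(24/3) = 0.231.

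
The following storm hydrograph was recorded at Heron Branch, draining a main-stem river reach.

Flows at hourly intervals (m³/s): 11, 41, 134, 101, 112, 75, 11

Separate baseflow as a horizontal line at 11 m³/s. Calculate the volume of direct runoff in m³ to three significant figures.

V ≈ 1.47 × 10^6 m³

Direct-runoff ordinates (Q − Q_b): 0.0, 30.0, 123.0, 90.0, 101.0, 64.0, 0.0 m³/s.
ΣQ_DR = 408.0 m³/s.
With Δt = 1 h = 3600 s, V = ΣQ_DR · Δt = 408.0 × 3600 = 1.47 × 10^6 m³.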